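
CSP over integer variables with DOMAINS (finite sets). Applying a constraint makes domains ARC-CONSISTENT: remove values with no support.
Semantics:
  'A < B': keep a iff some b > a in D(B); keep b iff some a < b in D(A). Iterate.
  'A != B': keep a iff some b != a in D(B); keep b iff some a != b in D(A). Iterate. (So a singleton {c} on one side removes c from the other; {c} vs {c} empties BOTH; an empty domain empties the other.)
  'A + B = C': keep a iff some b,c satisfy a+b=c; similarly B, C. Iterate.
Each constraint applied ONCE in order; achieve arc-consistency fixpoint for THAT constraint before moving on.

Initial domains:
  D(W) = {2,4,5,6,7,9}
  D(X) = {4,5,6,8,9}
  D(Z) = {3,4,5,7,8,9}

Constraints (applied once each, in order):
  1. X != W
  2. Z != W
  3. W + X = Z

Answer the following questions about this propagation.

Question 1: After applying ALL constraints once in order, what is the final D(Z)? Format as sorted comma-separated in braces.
Constraint 1 (X != W) on D(X)={4,5,6,8,9} D(W)={2,4,5,6,7,9}: no change
Constraint 2 (Z != W) on D(Z)={3,4,5,7,8,9} D(W)={2,4,5,6,7,9}: no change
Constraint 3 (W + X = Z) on D(W)={2,4,5,6,7,9} D(X)={4,5,6,8,9} D(Z)={3,4,5,7,8,9}: W {2,4,5,6,7,9}->{2,4,5}; X {4,5,6,8,9}->{4,5,6}; Z {3,4,5,7,8,9}->{7,8,9}
So after all 3 constraints: D(Z) = {7,8,9}

Answer: {7,8,9}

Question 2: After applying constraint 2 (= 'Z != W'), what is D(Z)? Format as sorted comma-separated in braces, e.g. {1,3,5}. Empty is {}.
Answer: {3,4,5,7,8,9}

Derivation:
Constraint 1 (X != W) on D(X)={4,5,6,8,9} D(W)={2,4,5,6,7,9}: no change
Constraint 2 (Z != W) on D(Z)={3,4,5,7,8,9} D(W)={2,4,5,6,7,9}: no change
So after constraint 2: D(Z) = {3,4,5,7,8,9}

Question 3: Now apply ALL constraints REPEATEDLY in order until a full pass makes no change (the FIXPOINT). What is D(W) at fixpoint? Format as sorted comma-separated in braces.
pass 0 (initial): D(W)={2,4,5,6,7,9}
pass 1: W {2,4,5,6,7,9}->{2,4,5}; X {4,5,6,8,9}->{4,5,6}; Z {3,4,5,7,8,9}->{7,8,9}
pass 2: no change
Fixpoint after 2 passes: D(W) = {2,4,5}

Answer: {2,4,5}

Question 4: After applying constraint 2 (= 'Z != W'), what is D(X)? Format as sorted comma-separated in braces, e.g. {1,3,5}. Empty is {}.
Answer: {4,5,6,8,9}

Derivation:
Constraint 1 (X != W) on D(X)={4,5,6,8,9} D(W)={2,4,5,6,7,9}: no change
Constraint 2 (Z != W) on D(Z)={3,4,5,7,8,9} D(W)={2,4,5,6,7,9}: no change
So after constraint 2: D(X) = {4,5,6,8,9}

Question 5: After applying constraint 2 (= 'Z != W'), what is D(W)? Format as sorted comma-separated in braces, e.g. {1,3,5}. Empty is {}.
Constraint 1 (X != W) on D(X)={4,5,6,8,9} D(W)={2,4,5,6,7,9}: no change
Constraint 2 (Z != W) on D(Z)={3,4,5,7,8,9} D(W)={2,4,5,6,7,9}: no change
So after constraint 2: D(W) = {2,4,5,6,7,9}

Answer: {2,4,5,6,7,9}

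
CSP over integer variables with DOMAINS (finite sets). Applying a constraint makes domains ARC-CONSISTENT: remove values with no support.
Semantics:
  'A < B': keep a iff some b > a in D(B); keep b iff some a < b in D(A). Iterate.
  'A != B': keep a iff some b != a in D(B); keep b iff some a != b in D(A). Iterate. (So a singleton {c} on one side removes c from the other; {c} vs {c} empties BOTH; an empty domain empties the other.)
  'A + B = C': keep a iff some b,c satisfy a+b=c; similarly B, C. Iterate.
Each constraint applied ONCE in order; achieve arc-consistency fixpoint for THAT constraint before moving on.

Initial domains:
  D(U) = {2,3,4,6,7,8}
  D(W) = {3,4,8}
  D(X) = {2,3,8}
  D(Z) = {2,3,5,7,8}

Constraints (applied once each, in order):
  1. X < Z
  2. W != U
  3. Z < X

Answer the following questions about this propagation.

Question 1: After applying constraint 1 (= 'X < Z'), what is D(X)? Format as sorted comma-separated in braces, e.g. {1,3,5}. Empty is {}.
Constraint 1 (X < Z) on D(X)={2,3,8} D(Z)={2,3,5,7,8}: X {2,3,8}->{2,3}; Z {2,3,5,7,8}->{3,5,7,8}
So after constraint 1: D(X) = {2,3}

Answer: {2,3}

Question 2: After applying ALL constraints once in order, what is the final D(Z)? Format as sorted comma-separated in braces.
Answer: {}

Derivation:
Constraint 1 (X < Z) on D(X)={2,3,8} D(Z)={2,3,5,7,8}: X {2,3,8}->{2,3}; Z {2,3,5,7,8}->{3,5,7,8}
Constraint 2 (W != U) on D(W)={3,4,8} D(U)={2,3,4,6,7,8}: no change
Constraint 3 (Z < X) on D(Z)={3,5,7,8} D(X)={2,3}: Z {3,5,7,8}->{}; X {2,3}->{}
So after all 3 constraints: D(Z) = {}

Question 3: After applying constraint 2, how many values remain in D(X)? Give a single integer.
Constraint 1 (X < Z) on D(X)={2,3,8} D(Z)={2,3,5,7,8}: X {2,3,8}->{2,3}; Z {2,3,5,7,8}->{3,5,7,8}
Constraint 2 (W != U) on D(W)={3,4,8} D(U)={2,3,4,6,7,8}: no change
So after constraint 2: D(X)={2,3}, size = 2

Answer: 2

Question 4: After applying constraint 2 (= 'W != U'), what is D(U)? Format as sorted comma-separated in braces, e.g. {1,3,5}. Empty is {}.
Answer: {2,3,4,6,7,8}

Derivation:
Constraint 1 (X < Z) on D(X)={2,3,8} D(Z)={2,3,5,7,8}: X {2,3,8}->{2,3}; Z {2,3,5,7,8}->{3,5,7,8}
Constraint 2 (W != U) on D(W)={3,4,8} D(U)={2,3,4,6,7,8}: no change
So after constraint 2: D(U) = {2,3,4,6,7,8}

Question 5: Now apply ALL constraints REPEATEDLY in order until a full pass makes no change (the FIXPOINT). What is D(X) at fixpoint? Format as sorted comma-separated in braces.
pass 0 (initial): D(X)={2,3,8}
pass 1: X {2,3,8}->{}; Z {2,3,5,7,8}->{}
pass 2: no change
Fixpoint after 2 passes: D(X) = {}

Answer: {}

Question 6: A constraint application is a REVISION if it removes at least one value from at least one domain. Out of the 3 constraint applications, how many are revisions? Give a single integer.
Answer: 2

Derivation:
Constraint 1 (X < Z) on D(X)={2,3,8} D(Z)={2,3,5,7,8}: X {2,3,8}->{2,3}; Z {2,3,5,7,8}->{3,5,7,8} => REVISION
Constraint 2 (W != U) on D(W)={3,4,8} D(U)={2,3,4,6,7,8}: no change => not a revision
Constraint 3 (Z < X) on D(Z)={3,5,7,8} D(X)={2,3}: Z {3,5,7,8}->{}; X {2,3}->{} => REVISION
Total revisions = 2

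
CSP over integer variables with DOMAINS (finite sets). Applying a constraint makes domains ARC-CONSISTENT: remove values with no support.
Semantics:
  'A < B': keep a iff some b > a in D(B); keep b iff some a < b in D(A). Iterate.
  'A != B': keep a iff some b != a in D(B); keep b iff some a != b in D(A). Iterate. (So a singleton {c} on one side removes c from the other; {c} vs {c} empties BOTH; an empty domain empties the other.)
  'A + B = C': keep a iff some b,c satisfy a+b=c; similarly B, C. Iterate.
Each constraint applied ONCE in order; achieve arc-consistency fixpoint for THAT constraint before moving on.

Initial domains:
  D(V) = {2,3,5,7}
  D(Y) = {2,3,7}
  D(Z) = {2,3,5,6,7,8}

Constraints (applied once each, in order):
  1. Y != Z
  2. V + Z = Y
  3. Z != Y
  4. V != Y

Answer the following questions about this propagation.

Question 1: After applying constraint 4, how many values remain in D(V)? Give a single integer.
Answer: 2

Derivation:
Constraint 1 (Y != Z) on D(Y)={2,3,7} D(Z)={2,3,5,6,7,8}: no change
Constraint 2 (V + Z = Y) on D(V)={2,3,5,7} D(Z)={2,3,5,6,7,8} D(Y)={2,3,7}: V {2,3,5,7}->{2,5}; Z {2,3,5,6,7,8}->{2,5}; Y {2,3,7}->{7}
Constraint 3 (Z != Y) on D(Z)={2,5} D(Y)={7}: no change
Constraint 4 (V != Y) on D(V)={2,5} D(Y)={7}: no change
So after constraint 4: D(V)={2,5}, size = 2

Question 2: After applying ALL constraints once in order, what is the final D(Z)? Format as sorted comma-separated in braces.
Answer: {2,5}

Derivation:
Constraint 1 (Y != Z) on D(Y)={2,3,7} D(Z)={2,3,5,6,7,8}: no change
Constraint 2 (V + Z = Y) on D(V)={2,3,5,7} D(Z)={2,3,5,6,7,8} D(Y)={2,3,7}: V {2,3,5,7}->{2,5}; Z {2,3,5,6,7,8}->{2,5}; Y {2,3,7}->{7}
Constraint 3 (Z != Y) on D(Z)={2,5} D(Y)={7}: no change
Constraint 4 (V != Y) on D(V)={2,5} D(Y)={7}: no change
So after all 4 constraints: D(Z) = {2,5}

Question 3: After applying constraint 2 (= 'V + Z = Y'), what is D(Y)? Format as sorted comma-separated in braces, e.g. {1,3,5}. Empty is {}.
Answer: {7}

Derivation:
Constraint 1 (Y != Z) on D(Y)={2,3,7} D(Z)={2,3,5,6,7,8}: no change
Constraint 2 (V + Z = Y) on D(V)={2,3,5,7} D(Z)={2,3,5,6,7,8} D(Y)={2,3,7}: V {2,3,5,7}->{2,5}; Z {2,3,5,6,7,8}->{2,5}; Y {2,3,7}->{7}
So after constraint 2: D(Y) = {7}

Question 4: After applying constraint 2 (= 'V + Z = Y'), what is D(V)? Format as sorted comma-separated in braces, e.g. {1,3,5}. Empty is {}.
Answer: {2,5}

Derivation:
Constraint 1 (Y != Z) on D(Y)={2,3,7} D(Z)={2,3,5,6,7,8}: no change
Constraint 2 (V + Z = Y) on D(V)={2,3,5,7} D(Z)={2,3,5,6,7,8} D(Y)={2,3,7}: V {2,3,5,7}->{2,5}; Z {2,3,5,6,7,8}->{2,5}; Y {2,3,7}->{7}
So after constraint 2: D(V) = {2,5}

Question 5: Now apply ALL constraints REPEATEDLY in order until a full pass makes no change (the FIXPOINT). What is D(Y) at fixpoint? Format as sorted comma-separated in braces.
Answer: {7}

Derivation:
pass 0 (initial): D(Y)={2,3,7}
pass 1: V {2,3,5,7}->{2,5}; Y {2,3,7}->{7}; Z {2,3,5,6,7,8}->{2,5}
pass 2: no change
Fixpoint after 2 passes: D(Y) = {7}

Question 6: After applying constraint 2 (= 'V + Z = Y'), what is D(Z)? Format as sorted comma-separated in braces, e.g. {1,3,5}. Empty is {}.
Answer: {2,5}

Derivation:
Constraint 1 (Y != Z) on D(Y)={2,3,7} D(Z)={2,3,5,6,7,8}: no change
Constraint 2 (V + Z = Y) on D(V)={2,3,5,7} D(Z)={2,3,5,6,7,8} D(Y)={2,3,7}: V {2,3,5,7}->{2,5}; Z {2,3,5,6,7,8}->{2,5}; Y {2,3,7}->{7}
So after constraint 2: D(Z) = {2,5}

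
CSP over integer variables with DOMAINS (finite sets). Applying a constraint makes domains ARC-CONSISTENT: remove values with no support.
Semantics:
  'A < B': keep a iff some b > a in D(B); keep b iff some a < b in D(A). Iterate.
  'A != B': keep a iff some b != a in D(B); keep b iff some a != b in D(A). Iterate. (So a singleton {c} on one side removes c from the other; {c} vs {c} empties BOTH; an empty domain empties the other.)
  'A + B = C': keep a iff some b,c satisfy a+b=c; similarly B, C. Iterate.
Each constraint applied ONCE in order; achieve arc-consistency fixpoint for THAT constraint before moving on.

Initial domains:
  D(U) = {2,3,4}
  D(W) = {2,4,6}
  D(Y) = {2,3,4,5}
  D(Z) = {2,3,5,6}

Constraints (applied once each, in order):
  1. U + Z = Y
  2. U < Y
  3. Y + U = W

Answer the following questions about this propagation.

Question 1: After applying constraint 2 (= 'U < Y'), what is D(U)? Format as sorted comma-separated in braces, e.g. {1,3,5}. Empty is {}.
Answer: {2,3}

Derivation:
Constraint 1 (U + Z = Y) on D(U)={2,3,4} D(Z)={2,3,5,6} D(Y)={2,3,4,5}: U {2,3,4}->{2,3}; Z {2,3,5,6}->{2,3}; Y {2,3,4,5}->{4,5}
Constraint 2 (U < Y) on D(U)={2,3} D(Y)={4,5}: no change
So after constraint 2: D(U) = {2,3}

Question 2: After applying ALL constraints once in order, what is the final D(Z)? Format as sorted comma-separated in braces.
Constraint 1 (U + Z = Y) on D(U)={2,3,4} D(Z)={2,3,5,6} D(Y)={2,3,4,5}: U {2,3,4}->{2,3}; Z {2,3,5,6}->{2,3}; Y {2,3,4,5}->{4,5}
Constraint 2 (U < Y) on D(U)={2,3} D(Y)={4,5}: no change
Constraint 3 (Y + U = W) on D(Y)={4,5} D(U)={2,3} D(W)={2,4,6}: Y {4,5}->{4}; U {2,3}->{2}; W {2,4,6}->{6}
So after all 3 constraints: D(Z) = {2,3}

Answer: {2,3}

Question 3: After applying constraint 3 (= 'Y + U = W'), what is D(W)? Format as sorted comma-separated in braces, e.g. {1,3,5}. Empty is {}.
Answer: {6}

Derivation:
Constraint 1 (U + Z = Y) on D(U)={2,3,4} D(Z)={2,3,5,6} D(Y)={2,3,4,5}: U {2,3,4}->{2,3}; Z {2,3,5,6}->{2,3}; Y {2,3,4,5}->{4,5}
Constraint 2 (U < Y) on D(U)={2,3} D(Y)={4,5}: no change
Constraint 3 (Y + U = W) on D(Y)={4,5} D(U)={2,3} D(W)={2,4,6}: Y {4,5}->{4}; U {2,3}->{2}; W {2,4,6}->{6}
So after constraint 3: D(W) = {6}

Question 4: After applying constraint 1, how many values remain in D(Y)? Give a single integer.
Constraint 1 (U + Z = Y) on D(U)={2,3,4} D(Z)={2,3,5,6} D(Y)={2,3,4,5}: U {2,3,4}->{2,3}; Z {2,3,5,6}->{2,3}; Y {2,3,4,5}->{4,5}
So after constraint 1: D(Y)={4,5}, size = 2

Answer: 2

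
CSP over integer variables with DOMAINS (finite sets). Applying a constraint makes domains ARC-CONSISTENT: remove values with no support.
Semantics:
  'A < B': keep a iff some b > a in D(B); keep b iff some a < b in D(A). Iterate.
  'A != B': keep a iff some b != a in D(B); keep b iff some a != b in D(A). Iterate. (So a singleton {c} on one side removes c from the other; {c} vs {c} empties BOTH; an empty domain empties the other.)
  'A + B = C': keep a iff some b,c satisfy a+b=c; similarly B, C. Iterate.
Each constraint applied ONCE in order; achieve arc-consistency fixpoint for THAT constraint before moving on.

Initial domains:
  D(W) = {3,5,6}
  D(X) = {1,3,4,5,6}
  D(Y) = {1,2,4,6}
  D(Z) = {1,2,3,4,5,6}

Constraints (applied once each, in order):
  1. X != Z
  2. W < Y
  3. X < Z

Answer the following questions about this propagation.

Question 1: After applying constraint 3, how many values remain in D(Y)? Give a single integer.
Constraint 1 (X != Z) on D(X)={1,3,4,5,6} D(Z)={1,2,3,4,5,6}: no change
Constraint 2 (W < Y) on D(W)={3,5,6} D(Y)={1,2,4,6}: W {3,5,6}->{3,5}; Y {1,2,4,6}->{4,6}
Constraint 3 (X < Z) on D(X)={1,3,4,5,6} D(Z)={1,2,3,4,5,6}: X {1,3,4,5,6}->{1,3,4,5}; Z {1,2,3,4,5,6}->{2,3,4,5,6}
So after constraint 3: D(Y)={4,6}, size = 2

Answer: 2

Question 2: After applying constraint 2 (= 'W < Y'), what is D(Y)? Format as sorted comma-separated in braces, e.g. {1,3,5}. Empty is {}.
Constraint 1 (X != Z) on D(X)={1,3,4,5,6} D(Z)={1,2,3,4,5,6}: no change
Constraint 2 (W < Y) on D(W)={3,5,6} D(Y)={1,2,4,6}: W {3,5,6}->{3,5}; Y {1,2,4,6}->{4,6}
So after constraint 2: D(Y) = {4,6}

Answer: {4,6}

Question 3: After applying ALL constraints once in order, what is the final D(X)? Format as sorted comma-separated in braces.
Answer: {1,3,4,5}

Derivation:
Constraint 1 (X != Z) on D(X)={1,3,4,5,6} D(Z)={1,2,3,4,5,6}: no change
Constraint 2 (W < Y) on D(W)={3,5,6} D(Y)={1,2,4,6}: W {3,5,6}->{3,5}; Y {1,2,4,6}->{4,6}
Constraint 3 (X < Z) on D(X)={1,3,4,5,6} D(Z)={1,2,3,4,5,6}: X {1,3,4,5,6}->{1,3,4,5}; Z {1,2,3,4,5,6}->{2,3,4,5,6}
So after all 3 constraints: D(X) = {1,3,4,5}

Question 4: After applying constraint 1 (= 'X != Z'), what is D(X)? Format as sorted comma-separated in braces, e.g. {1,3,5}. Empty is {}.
Constraint 1 (X != Z) on D(X)={1,3,4,5,6} D(Z)={1,2,3,4,5,6}: no change
So after constraint 1: D(X) = {1,3,4,5,6}

Answer: {1,3,4,5,6}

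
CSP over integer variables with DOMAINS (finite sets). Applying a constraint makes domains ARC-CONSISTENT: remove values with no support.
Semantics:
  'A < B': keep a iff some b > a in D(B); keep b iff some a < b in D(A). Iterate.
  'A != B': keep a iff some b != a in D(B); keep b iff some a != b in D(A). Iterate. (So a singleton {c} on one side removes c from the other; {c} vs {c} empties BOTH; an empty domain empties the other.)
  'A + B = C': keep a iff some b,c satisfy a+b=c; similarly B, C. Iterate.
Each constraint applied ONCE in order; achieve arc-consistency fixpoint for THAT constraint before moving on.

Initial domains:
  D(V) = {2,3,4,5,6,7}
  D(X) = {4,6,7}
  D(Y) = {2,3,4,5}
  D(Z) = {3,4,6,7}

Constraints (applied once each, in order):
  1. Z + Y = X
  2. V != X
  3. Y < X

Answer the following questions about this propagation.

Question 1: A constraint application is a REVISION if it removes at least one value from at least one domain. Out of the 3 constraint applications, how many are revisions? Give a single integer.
Constraint 1 (Z + Y = X) on D(Z)={3,4,6,7} D(Y)={2,3,4,5} D(X)={4,6,7}: Z {3,4,6,7}->{3,4}; Y {2,3,4,5}->{2,3,4}; X {4,6,7}->{6,7} => REVISION
Constraint 2 (V != X) on D(V)={2,3,4,5,6,7} D(X)={6,7}: no change => not a revision
Constraint 3 (Y < X) on D(Y)={2,3,4} D(X)={6,7}: no change => not a revision
Total revisions = 1

Answer: 1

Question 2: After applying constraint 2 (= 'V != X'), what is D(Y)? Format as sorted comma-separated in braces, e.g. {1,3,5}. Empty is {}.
Answer: {2,3,4}

Derivation:
Constraint 1 (Z + Y = X) on D(Z)={3,4,6,7} D(Y)={2,3,4,5} D(X)={4,6,7}: Z {3,4,6,7}->{3,4}; Y {2,3,4,5}->{2,3,4}; X {4,6,7}->{6,7}
Constraint 2 (V != X) on D(V)={2,3,4,5,6,7} D(X)={6,7}: no change
So after constraint 2: D(Y) = {2,3,4}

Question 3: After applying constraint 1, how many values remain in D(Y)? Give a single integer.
Answer: 3

Derivation:
Constraint 1 (Z + Y = X) on D(Z)={3,4,6,7} D(Y)={2,3,4,5} D(X)={4,6,7}: Z {3,4,6,7}->{3,4}; Y {2,3,4,5}->{2,3,4}; X {4,6,7}->{6,7}
So after constraint 1: D(Y)={2,3,4}, size = 3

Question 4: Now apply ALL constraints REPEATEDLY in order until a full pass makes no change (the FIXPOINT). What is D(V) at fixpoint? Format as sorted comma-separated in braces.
pass 0 (initial): D(V)={2,3,4,5,6,7}
pass 1: X {4,6,7}->{6,7}; Y {2,3,4,5}->{2,3,4}; Z {3,4,6,7}->{3,4}
pass 2: no change
Fixpoint after 2 passes: D(V) = {2,3,4,5,6,7}

Answer: {2,3,4,5,6,7}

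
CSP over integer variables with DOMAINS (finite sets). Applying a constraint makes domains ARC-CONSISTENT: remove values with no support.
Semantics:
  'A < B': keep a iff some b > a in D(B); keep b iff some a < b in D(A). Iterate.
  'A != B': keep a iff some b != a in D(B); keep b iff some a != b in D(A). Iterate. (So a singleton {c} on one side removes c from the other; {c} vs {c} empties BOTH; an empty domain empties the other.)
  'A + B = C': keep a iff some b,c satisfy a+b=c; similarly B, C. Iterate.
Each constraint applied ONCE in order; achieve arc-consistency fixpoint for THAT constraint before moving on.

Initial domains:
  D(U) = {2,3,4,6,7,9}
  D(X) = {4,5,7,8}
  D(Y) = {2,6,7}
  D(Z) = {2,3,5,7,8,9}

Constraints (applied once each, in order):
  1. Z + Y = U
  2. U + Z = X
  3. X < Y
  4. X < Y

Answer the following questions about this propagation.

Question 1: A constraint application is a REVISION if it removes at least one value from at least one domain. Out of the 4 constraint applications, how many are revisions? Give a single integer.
Constraint 1 (Z + Y = U) on D(Z)={2,3,5,7,8,9} D(Y)={2,6,7} D(U)={2,3,4,6,7,9}: Z {2,3,5,7,8,9}->{2,3,5,7}; U {2,3,4,6,7,9}->{4,7,9} => REVISION
Constraint 2 (U + Z = X) on D(U)={4,7,9} D(Z)={2,3,5,7} D(X)={4,5,7,8}: U {4,7,9}->{4}; Z {2,3,5,7}->{3}; X {4,5,7,8}->{7} => REVISION
Constraint 3 (X < Y) on D(X)={7} D(Y)={2,6,7}: X {7}->{}; Y {2,6,7}->{} => REVISION
Constraint 4 (X < Y) on D(X)={} D(Y)={}: no change => not a revision
Total revisions = 3

Answer: 3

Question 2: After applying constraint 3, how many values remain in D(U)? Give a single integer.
Constraint 1 (Z + Y = U) on D(Z)={2,3,5,7,8,9} D(Y)={2,6,7} D(U)={2,3,4,6,7,9}: Z {2,3,5,7,8,9}->{2,3,5,7}; U {2,3,4,6,7,9}->{4,7,9}
Constraint 2 (U + Z = X) on D(U)={4,7,9} D(Z)={2,3,5,7} D(X)={4,5,7,8}: U {4,7,9}->{4}; Z {2,3,5,7}->{3}; X {4,5,7,8}->{7}
Constraint 3 (X < Y) on D(X)={7} D(Y)={2,6,7}: X {7}->{}; Y {2,6,7}->{}
So after constraint 3: D(U)={4}, size = 1

Answer: 1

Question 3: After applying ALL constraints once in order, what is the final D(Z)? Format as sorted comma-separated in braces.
Answer: {3}

Derivation:
Constraint 1 (Z + Y = U) on D(Z)={2,3,5,7,8,9} D(Y)={2,6,7} D(U)={2,3,4,6,7,9}: Z {2,3,5,7,8,9}->{2,3,5,7}; U {2,3,4,6,7,9}->{4,7,9}
Constraint 2 (U + Z = X) on D(U)={4,7,9} D(Z)={2,3,5,7} D(X)={4,5,7,8}: U {4,7,9}->{4}; Z {2,3,5,7}->{3}; X {4,5,7,8}->{7}
Constraint 3 (X < Y) on D(X)={7} D(Y)={2,6,7}: X {7}->{}; Y {2,6,7}->{}
Constraint 4 (X < Y) on D(X)={} D(Y)={}: no change
So after all 4 constraints: D(Z) = {3}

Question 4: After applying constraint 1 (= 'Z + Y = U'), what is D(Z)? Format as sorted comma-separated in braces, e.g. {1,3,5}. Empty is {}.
Answer: {2,3,5,7}

Derivation:
Constraint 1 (Z + Y = U) on D(Z)={2,3,5,7,8,9} D(Y)={2,6,7} D(U)={2,3,4,6,7,9}: Z {2,3,5,7,8,9}->{2,3,5,7}; U {2,3,4,6,7,9}->{4,7,9}
So after constraint 1: D(Z) = {2,3,5,7}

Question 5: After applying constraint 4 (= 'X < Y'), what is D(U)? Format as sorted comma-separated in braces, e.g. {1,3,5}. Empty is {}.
Answer: {4}

Derivation:
Constraint 1 (Z + Y = U) on D(Z)={2,3,5,7,8,9} D(Y)={2,6,7} D(U)={2,3,4,6,7,9}: Z {2,3,5,7,8,9}->{2,3,5,7}; U {2,3,4,6,7,9}->{4,7,9}
Constraint 2 (U + Z = X) on D(U)={4,7,9} D(Z)={2,3,5,7} D(X)={4,5,7,8}: U {4,7,9}->{4}; Z {2,3,5,7}->{3}; X {4,5,7,8}->{7}
Constraint 3 (X < Y) on D(X)={7} D(Y)={2,6,7}: X {7}->{}; Y {2,6,7}->{}
Constraint 4 (X < Y) on D(X)={} D(Y)={}: no change
So after constraint 4: D(U) = {4}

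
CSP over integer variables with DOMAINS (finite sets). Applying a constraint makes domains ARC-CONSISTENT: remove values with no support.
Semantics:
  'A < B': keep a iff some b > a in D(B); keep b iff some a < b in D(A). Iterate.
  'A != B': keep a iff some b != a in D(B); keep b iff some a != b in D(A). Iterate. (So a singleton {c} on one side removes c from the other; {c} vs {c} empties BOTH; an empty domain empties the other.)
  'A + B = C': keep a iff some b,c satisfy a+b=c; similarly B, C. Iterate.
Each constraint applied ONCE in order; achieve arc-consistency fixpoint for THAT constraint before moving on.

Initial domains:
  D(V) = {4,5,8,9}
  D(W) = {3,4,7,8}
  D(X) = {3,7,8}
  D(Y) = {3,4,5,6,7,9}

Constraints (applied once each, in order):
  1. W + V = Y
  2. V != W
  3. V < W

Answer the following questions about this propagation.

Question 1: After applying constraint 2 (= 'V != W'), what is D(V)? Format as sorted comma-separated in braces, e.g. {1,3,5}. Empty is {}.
Answer: {4,5}

Derivation:
Constraint 1 (W + V = Y) on D(W)={3,4,7,8} D(V)={4,5,8,9} D(Y)={3,4,5,6,7,9}: W {3,4,7,8}->{3,4}; V {4,5,8,9}->{4,5}; Y {3,4,5,6,7,9}->{7,9}
Constraint 2 (V != W) on D(V)={4,5} D(W)={3,4}: no change
So after constraint 2: D(V) = {4,5}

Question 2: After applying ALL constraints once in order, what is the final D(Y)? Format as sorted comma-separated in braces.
Constraint 1 (W + V = Y) on D(W)={3,4,7,8} D(V)={4,5,8,9} D(Y)={3,4,5,6,7,9}: W {3,4,7,8}->{3,4}; V {4,5,8,9}->{4,5}; Y {3,4,5,6,7,9}->{7,9}
Constraint 2 (V != W) on D(V)={4,5} D(W)={3,4}: no change
Constraint 3 (V < W) on D(V)={4,5} D(W)={3,4}: V {4,5}->{}; W {3,4}->{}
So after all 3 constraints: D(Y) = {7,9}

Answer: {7,9}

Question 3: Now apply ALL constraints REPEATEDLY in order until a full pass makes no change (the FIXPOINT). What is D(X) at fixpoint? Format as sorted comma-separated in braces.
pass 0 (initial): D(X)={3,7,8}
pass 1: V {4,5,8,9}->{}; W {3,4,7,8}->{}; Y {3,4,5,6,7,9}->{7,9}
pass 2: Y {7,9}->{}
pass 3: no change
Fixpoint after 3 passes: D(X) = {3,7,8}

Answer: {3,7,8}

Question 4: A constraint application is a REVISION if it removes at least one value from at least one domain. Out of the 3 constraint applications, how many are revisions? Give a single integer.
Constraint 1 (W + V = Y) on D(W)={3,4,7,8} D(V)={4,5,8,9} D(Y)={3,4,5,6,7,9}: W {3,4,7,8}->{3,4}; V {4,5,8,9}->{4,5}; Y {3,4,5,6,7,9}->{7,9} => REVISION
Constraint 2 (V != W) on D(V)={4,5} D(W)={3,4}: no change => not a revision
Constraint 3 (V < W) on D(V)={4,5} D(W)={3,4}: V {4,5}->{}; W {3,4}->{} => REVISION
Total revisions = 2

Answer: 2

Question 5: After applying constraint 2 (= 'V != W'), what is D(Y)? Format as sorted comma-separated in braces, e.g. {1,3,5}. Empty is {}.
Constraint 1 (W + V = Y) on D(W)={3,4,7,8} D(V)={4,5,8,9} D(Y)={3,4,5,6,7,9}: W {3,4,7,8}->{3,4}; V {4,5,8,9}->{4,5}; Y {3,4,5,6,7,9}->{7,9}
Constraint 2 (V != W) on D(V)={4,5} D(W)={3,4}: no change
So after constraint 2: D(Y) = {7,9}

Answer: {7,9}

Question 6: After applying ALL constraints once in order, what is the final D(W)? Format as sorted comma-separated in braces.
Constraint 1 (W + V = Y) on D(W)={3,4,7,8} D(V)={4,5,8,9} D(Y)={3,4,5,6,7,9}: W {3,4,7,8}->{3,4}; V {4,5,8,9}->{4,5}; Y {3,4,5,6,7,9}->{7,9}
Constraint 2 (V != W) on D(V)={4,5} D(W)={3,4}: no change
Constraint 3 (V < W) on D(V)={4,5} D(W)={3,4}: V {4,5}->{}; W {3,4}->{}
So after all 3 constraints: D(W) = {}

Answer: {}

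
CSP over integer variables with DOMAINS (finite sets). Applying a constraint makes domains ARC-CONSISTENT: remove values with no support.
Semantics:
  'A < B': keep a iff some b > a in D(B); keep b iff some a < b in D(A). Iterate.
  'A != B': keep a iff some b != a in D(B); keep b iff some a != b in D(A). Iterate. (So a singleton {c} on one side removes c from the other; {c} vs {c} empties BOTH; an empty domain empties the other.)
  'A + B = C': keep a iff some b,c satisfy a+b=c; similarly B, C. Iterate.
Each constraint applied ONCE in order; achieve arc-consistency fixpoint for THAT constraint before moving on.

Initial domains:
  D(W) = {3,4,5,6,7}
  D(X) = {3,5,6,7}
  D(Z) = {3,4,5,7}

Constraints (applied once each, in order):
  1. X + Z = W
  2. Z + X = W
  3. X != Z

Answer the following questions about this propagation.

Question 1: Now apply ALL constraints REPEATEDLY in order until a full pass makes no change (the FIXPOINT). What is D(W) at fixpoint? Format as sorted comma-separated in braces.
pass 0 (initial): D(W)={3,4,5,6,7}
pass 1: W {3,4,5,6,7}->{6,7}; X {3,5,6,7}->{3}; Z {3,4,5,7}->{4}
pass 2: W {6,7}->{7}
pass 3: no change
Fixpoint after 3 passes: D(W) = {7}

Answer: {7}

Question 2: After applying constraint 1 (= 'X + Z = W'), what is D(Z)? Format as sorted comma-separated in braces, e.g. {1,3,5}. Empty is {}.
Answer: {3,4}

Derivation:
Constraint 1 (X + Z = W) on D(X)={3,5,6,7} D(Z)={3,4,5,7} D(W)={3,4,5,6,7}: X {3,5,6,7}->{3}; Z {3,4,5,7}->{3,4}; W {3,4,5,6,7}->{6,7}
So after constraint 1: D(Z) = {3,4}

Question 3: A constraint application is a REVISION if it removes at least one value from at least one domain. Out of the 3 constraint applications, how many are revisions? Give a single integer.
Constraint 1 (X + Z = W) on D(X)={3,5,6,7} D(Z)={3,4,5,7} D(W)={3,4,5,6,7}: X {3,5,6,7}->{3}; Z {3,4,5,7}->{3,4}; W {3,4,5,6,7}->{6,7} => REVISION
Constraint 2 (Z + X = W) on D(Z)={3,4} D(X)={3} D(W)={6,7}: no change => not a revision
Constraint 3 (X != Z) on D(X)={3} D(Z)={3,4}: Z {3,4}->{4} => REVISION
Total revisions = 2

Answer: 2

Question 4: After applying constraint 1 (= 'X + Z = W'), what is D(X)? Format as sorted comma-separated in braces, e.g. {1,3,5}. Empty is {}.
Constraint 1 (X + Z = W) on D(X)={3,5,6,7} D(Z)={3,4,5,7} D(W)={3,4,5,6,7}: X {3,5,6,7}->{3}; Z {3,4,5,7}->{3,4}; W {3,4,5,6,7}->{6,7}
So after constraint 1: D(X) = {3}

Answer: {3}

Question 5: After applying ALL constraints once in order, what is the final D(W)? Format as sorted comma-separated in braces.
Constraint 1 (X + Z = W) on D(X)={3,5,6,7} D(Z)={3,4,5,7} D(W)={3,4,5,6,7}: X {3,5,6,7}->{3}; Z {3,4,5,7}->{3,4}; W {3,4,5,6,7}->{6,7}
Constraint 2 (Z + X = W) on D(Z)={3,4} D(X)={3} D(W)={6,7}: no change
Constraint 3 (X != Z) on D(X)={3} D(Z)={3,4}: Z {3,4}->{4}
So after all 3 constraints: D(W) = {6,7}

Answer: {6,7}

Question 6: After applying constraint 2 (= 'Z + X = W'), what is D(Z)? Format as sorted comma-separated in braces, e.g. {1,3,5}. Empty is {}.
Constraint 1 (X + Z = W) on D(X)={3,5,6,7} D(Z)={3,4,5,7} D(W)={3,4,5,6,7}: X {3,5,6,7}->{3}; Z {3,4,5,7}->{3,4}; W {3,4,5,6,7}->{6,7}
Constraint 2 (Z + X = W) on D(Z)={3,4} D(X)={3} D(W)={6,7}: no change
So after constraint 2: D(Z) = {3,4}

Answer: {3,4}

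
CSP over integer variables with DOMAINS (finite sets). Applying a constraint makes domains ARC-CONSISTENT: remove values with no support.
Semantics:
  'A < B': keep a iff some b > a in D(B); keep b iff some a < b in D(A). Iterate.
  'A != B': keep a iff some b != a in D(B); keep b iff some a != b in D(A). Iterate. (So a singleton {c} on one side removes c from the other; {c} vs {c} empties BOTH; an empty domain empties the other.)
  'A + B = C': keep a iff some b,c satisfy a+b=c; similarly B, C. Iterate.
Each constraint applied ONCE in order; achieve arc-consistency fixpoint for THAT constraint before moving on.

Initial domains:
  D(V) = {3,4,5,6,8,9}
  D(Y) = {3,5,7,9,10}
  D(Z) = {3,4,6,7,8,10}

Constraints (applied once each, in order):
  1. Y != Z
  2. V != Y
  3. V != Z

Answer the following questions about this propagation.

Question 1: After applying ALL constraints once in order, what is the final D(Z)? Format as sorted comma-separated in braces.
Constraint 1 (Y != Z) on D(Y)={3,5,7,9,10} D(Z)={3,4,6,7,8,10}: no change
Constraint 2 (V != Y) on D(V)={3,4,5,6,8,9} D(Y)={3,5,7,9,10}: no change
Constraint 3 (V != Z) on D(V)={3,4,5,6,8,9} D(Z)={3,4,6,7,8,10}: no change
So after all 3 constraints: D(Z) = {3,4,6,7,8,10}

Answer: {3,4,6,7,8,10}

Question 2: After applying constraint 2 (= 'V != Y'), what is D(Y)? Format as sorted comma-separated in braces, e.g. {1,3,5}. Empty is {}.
Constraint 1 (Y != Z) on D(Y)={3,5,7,9,10} D(Z)={3,4,6,7,8,10}: no change
Constraint 2 (V != Y) on D(V)={3,4,5,6,8,9} D(Y)={3,5,7,9,10}: no change
So after constraint 2: D(Y) = {3,5,7,9,10}

Answer: {3,5,7,9,10}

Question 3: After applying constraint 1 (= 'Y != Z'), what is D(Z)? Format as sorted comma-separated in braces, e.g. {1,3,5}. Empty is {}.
Answer: {3,4,6,7,8,10}

Derivation:
Constraint 1 (Y != Z) on D(Y)={3,5,7,9,10} D(Z)={3,4,6,7,8,10}: no change
So after constraint 1: D(Z) = {3,4,6,7,8,10}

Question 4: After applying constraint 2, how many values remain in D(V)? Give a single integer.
Answer: 6

Derivation:
Constraint 1 (Y != Z) on D(Y)={3,5,7,9,10} D(Z)={3,4,6,7,8,10}: no change
Constraint 2 (V != Y) on D(V)={3,4,5,6,8,9} D(Y)={3,5,7,9,10}: no change
So after constraint 2: D(V)={3,4,5,6,8,9}, size = 6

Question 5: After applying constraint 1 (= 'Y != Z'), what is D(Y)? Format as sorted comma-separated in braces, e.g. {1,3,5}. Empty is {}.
Constraint 1 (Y != Z) on D(Y)={3,5,7,9,10} D(Z)={3,4,6,7,8,10}: no change
So after constraint 1: D(Y) = {3,5,7,9,10}

Answer: {3,5,7,9,10}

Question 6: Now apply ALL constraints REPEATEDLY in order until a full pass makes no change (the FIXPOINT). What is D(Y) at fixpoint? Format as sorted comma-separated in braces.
pass 0 (initial): D(Y)={3,5,7,9,10}
pass 1: no change
Fixpoint after 1 passes: D(Y) = {3,5,7,9,10}

Answer: {3,5,7,9,10}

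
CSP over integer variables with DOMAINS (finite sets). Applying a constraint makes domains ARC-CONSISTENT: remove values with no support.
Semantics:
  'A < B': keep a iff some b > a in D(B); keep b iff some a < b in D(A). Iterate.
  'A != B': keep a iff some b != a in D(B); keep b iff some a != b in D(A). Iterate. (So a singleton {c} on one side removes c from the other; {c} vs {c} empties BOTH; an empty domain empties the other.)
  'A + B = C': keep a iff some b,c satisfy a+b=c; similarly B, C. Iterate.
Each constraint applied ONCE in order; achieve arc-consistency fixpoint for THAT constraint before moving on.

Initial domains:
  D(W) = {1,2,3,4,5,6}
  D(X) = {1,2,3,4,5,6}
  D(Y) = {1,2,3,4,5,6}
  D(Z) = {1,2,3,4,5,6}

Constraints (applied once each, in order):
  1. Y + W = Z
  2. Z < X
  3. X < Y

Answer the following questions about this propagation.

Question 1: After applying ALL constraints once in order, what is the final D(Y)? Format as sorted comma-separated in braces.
Answer: {4,5}

Derivation:
Constraint 1 (Y + W = Z) on D(Y)={1,2,3,4,5,6} D(W)={1,2,3,4,5,6} D(Z)={1,2,3,4,5,6}: Y {1,2,3,4,5,6}->{1,2,3,4,5}; W {1,2,3,4,5,6}->{1,2,3,4,5}; Z {1,2,3,4,5,6}->{2,3,4,5,6}
Constraint 2 (Z < X) on D(Z)={2,3,4,5,6} D(X)={1,2,3,4,5,6}: Z {2,3,4,5,6}->{2,3,4,5}; X {1,2,3,4,5,6}->{3,4,5,6}
Constraint 3 (X < Y) on D(X)={3,4,5,6} D(Y)={1,2,3,4,5}: X {3,4,5,6}->{3,4}; Y {1,2,3,4,5}->{4,5}
So after all 3 constraints: D(Y) = {4,5}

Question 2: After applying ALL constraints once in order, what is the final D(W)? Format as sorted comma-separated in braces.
Constraint 1 (Y + W = Z) on D(Y)={1,2,3,4,5,6} D(W)={1,2,3,4,5,6} D(Z)={1,2,3,4,5,6}: Y {1,2,3,4,5,6}->{1,2,3,4,5}; W {1,2,3,4,5,6}->{1,2,3,4,5}; Z {1,2,3,4,5,6}->{2,3,4,5,6}
Constraint 2 (Z < X) on D(Z)={2,3,4,5,6} D(X)={1,2,3,4,5,6}: Z {2,3,4,5,6}->{2,3,4,5}; X {1,2,3,4,5,6}->{3,4,5,6}
Constraint 3 (X < Y) on D(X)={3,4,5,6} D(Y)={1,2,3,4,5}: X {3,4,5,6}->{3,4}; Y {1,2,3,4,5}->{4,5}
So after all 3 constraints: D(W) = {1,2,3,4,5}

Answer: {1,2,3,4,5}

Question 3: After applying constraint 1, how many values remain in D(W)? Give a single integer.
Constraint 1 (Y + W = Z) on D(Y)={1,2,3,4,5,6} D(W)={1,2,3,4,5,6} D(Z)={1,2,3,4,5,6}: Y {1,2,3,4,5,6}->{1,2,3,4,5}; W {1,2,3,4,5,6}->{1,2,3,4,5}; Z {1,2,3,4,5,6}->{2,3,4,5,6}
So after constraint 1: D(W)={1,2,3,4,5}, size = 5

Answer: 5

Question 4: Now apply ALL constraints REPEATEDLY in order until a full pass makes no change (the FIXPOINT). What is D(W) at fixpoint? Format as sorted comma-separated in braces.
pass 0 (initial): D(W)={1,2,3,4,5,6}
pass 1: W {1,2,3,4,5,6}->{1,2,3,4,5}; X {1,2,3,4,5,6}->{3,4}; Y {1,2,3,4,5,6}->{4,5}; Z {1,2,3,4,5,6}->{2,3,4,5}
pass 2: W {1,2,3,4,5}->{1}; X {3,4}->{}; Y {4,5}->{}; Z {2,3,4,5}->{}
pass 3: W {1}->{}
pass 4: no change
Fixpoint after 4 passes: D(W) = {}

Answer: {}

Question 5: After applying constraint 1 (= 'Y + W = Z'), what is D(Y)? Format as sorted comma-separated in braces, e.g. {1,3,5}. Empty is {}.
Constraint 1 (Y + W = Z) on D(Y)={1,2,3,4,5,6} D(W)={1,2,3,4,5,6} D(Z)={1,2,3,4,5,6}: Y {1,2,3,4,5,6}->{1,2,3,4,5}; W {1,2,3,4,5,6}->{1,2,3,4,5}; Z {1,2,3,4,5,6}->{2,3,4,5,6}
So after constraint 1: D(Y) = {1,2,3,4,5}

Answer: {1,2,3,4,5}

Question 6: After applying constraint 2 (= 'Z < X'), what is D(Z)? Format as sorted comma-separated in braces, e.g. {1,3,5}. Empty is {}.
Answer: {2,3,4,5}

Derivation:
Constraint 1 (Y + W = Z) on D(Y)={1,2,3,4,5,6} D(W)={1,2,3,4,5,6} D(Z)={1,2,3,4,5,6}: Y {1,2,3,4,5,6}->{1,2,3,4,5}; W {1,2,3,4,5,6}->{1,2,3,4,5}; Z {1,2,3,4,5,6}->{2,3,4,5,6}
Constraint 2 (Z < X) on D(Z)={2,3,4,5,6} D(X)={1,2,3,4,5,6}: Z {2,3,4,5,6}->{2,3,4,5}; X {1,2,3,4,5,6}->{3,4,5,6}
So after constraint 2: D(Z) = {2,3,4,5}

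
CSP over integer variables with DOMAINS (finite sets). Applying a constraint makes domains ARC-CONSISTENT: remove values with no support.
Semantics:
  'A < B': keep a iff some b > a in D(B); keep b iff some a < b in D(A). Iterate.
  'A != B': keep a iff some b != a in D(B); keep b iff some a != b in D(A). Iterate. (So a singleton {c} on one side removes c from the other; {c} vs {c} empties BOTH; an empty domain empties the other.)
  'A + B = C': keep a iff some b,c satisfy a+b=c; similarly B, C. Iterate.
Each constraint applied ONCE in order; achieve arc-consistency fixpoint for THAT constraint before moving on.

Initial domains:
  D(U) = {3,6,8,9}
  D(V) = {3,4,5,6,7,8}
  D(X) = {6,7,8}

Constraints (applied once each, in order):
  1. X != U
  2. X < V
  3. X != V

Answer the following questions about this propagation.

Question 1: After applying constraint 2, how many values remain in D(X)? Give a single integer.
Constraint 1 (X != U) on D(X)={6,7,8} D(U)={3,6,8,9}: no change
Constraint 2 (X < V) on D(X)={6,7,8} D(V)={3,4,5,6,7,8}: X {6,7,8}->{6,7}; V {3,4,5,6,7,8}->{7,8}
So after constraint 2: D(X)={6,7}, size = 2

Answer: 2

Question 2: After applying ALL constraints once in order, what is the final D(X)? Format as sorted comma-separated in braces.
Constraint 1 (X != U) on D(X)={6,7,8} D(U)={3,6,8,9}: no change
Constraint 2 (X < V) on D(X)={6,7,8} D(V)={3,4,5,6,7,8}: X {6,7,8}->{6,7}; V {3,4,5,6,7,8}->{7,8}
Constraint 3 (X != V) on D(X)={6,7} D(V)={7,8}: no change
So after all 3 constraints: D(X) = {6,7}

Answer: {6,7}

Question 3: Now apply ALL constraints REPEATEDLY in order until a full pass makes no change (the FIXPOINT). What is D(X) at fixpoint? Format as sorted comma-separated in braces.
Answer: {6,7}

Derivation:
pass 0 (initial): D(X)={6,7,8}
pass 1: V {3,4,5,6,7,8}->{7,8}; X {6,7,8}->{6,7}
pass 2: no change
Fixpoint after 2 passes: D(X) = {6,7}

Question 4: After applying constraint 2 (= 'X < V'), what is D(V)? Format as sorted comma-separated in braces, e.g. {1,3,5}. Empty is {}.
Answer: {7,8}

Derivation:
Constraint 1 (X != U) on D(X)={6,7,8} D(U)={3,6,8,9}: no change
Constraint 2 (X < V) on D(X)={6,7,8} D(V)={3,4,5,6,7,8}: X {6,7,8}->{6,7}; V {3,4,5,6,7,8}->{7,8}
So after constraint 2: D(V) = {7,8}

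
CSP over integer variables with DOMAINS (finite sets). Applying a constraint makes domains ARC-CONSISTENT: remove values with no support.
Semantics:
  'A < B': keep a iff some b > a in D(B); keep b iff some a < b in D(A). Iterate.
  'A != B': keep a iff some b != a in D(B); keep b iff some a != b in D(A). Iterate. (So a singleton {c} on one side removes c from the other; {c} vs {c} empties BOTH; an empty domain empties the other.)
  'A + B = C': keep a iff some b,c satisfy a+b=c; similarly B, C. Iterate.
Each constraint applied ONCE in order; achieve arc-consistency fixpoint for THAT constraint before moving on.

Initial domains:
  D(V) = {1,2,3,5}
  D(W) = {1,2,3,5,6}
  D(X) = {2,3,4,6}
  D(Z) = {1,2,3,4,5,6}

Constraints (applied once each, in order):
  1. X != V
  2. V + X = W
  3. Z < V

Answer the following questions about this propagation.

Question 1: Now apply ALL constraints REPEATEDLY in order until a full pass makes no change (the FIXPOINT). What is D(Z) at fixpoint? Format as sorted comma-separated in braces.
pass 0 (initial): D(Z)={1,2,3,4,5,6}
pass 1: V {1,2,3,5}->{2,3}; W {1,2,3,5,6}->{3,5,6}; X {2,3,4,6}->{2,3,4}; Z {1,2,3,4,5,6}->{1,2}
pass 2: W {3,5,6}->{5,6}
pass 3: no change
Fixpoint after 3 passes: D(Z) = {1,2}

Answer: {1,2}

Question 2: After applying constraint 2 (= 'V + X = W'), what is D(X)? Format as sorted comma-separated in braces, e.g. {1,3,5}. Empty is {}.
Constraint 1 (X != V) on D(X)={2,3,4,6} D(V)={1,2,3,5}: no change
Constraint 2 (V + X = W) on D(V)={1,2,3,5} D(X)={2,3,4,6} D(W)={1,2,3,5,6}: V {1,2,3,5}->{1,2,3}; X {2,3,4,6}->{2,3,4}; W {1,2,3,5,6}->{3,5,6}
So after constraint 2: D(X) = {2,3,4}

Answer: {2,3,4}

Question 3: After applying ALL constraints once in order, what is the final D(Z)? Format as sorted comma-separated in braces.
Constraint 1 (X != V) on D(X)={2,3,4,6} D(V)={1,2,3,5}: no change
Constraint 2 (V + X = W) on D(V)={1,2,3,5} D(X)={2,3,4,6} D(W)={1,2,3,5,6}: V {1,2,3,5}->{1,2,3}; X {2,3,4,6}->{2,3,4}; W {1,2,3,5,6}->{3,5,6}
Constraint 3 (Z < V) on D(Z)={1,2,3,4,5,6} D(V)={1,2,3}: Z {1,2,3,4,5,6}->{1,2}; V {1,2,3}->{2,3}
So after all 3 constraints: D(Z) = {1,2}

Answer: {1,2}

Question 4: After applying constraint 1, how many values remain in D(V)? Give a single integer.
Constraint 1 (X != V) on D(X)={2,3,4,6} D(V)={1,2,3,5}: no change
So after constraint 1: D(V)={1,2,3,5}, size = 4

Answer: 4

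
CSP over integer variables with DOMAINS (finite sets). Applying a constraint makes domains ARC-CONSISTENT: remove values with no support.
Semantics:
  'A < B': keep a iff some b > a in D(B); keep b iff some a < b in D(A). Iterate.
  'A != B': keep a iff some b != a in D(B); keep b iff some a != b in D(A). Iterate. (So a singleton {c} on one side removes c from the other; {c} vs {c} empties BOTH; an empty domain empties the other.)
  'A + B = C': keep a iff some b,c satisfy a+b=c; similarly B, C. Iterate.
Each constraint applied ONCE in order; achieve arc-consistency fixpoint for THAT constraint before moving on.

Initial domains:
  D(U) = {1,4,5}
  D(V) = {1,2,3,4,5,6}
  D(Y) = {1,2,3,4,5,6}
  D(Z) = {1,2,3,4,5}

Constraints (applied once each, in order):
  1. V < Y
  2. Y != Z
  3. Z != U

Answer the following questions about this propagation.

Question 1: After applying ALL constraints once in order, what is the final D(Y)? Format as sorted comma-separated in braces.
Answer: {2,3,4,5,6}

Derivation:
Constraint 1 (V < Y) on D(V)={1,2,3,4,5,6} D(Y)={1,2,3,4,5,6}: V {1,2,3,4,5,6}->{1,2,3,4,5}; Y {1,2,3,4,5,6}->{2,3,4,5,6}
Constraint 2 (Y != Z) on D(Y)={2,3,4,5,6} D(Z)={1,2,3,4,5}: no change
Constraint 3 (Z != U) on D(Z)={1,2,3,4,5} D(U)={1,4,5}: no change
So after all 3 constraints: D(Y) = {2,3,4,5,6}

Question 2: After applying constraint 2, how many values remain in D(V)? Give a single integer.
Answer: 5

Derivation:
Constraint 1 (V < Y) on D(V)={1,2,3,4,5,6} D(Y)={1,2,3,4,5,6}: V {1,2,3,4,5,6}->{1,2,3,4,5}; Y {1,2,3,4,5,6}->{2,3,4,5,6}
Constraint 2 (Y != Z) on D(Y)={2,3,4,5,6} D(Z)={1,2,3,4,5}: no change
So after constraint 2: D(V)={1,2,3,4,5}, size = 5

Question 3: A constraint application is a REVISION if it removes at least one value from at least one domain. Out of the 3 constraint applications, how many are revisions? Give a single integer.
Answer: 1

Derivation:
Constraint 1 (V < Y) on D(V)={1,2,3,4,5,6} D(Y)={1,2,3,4,5,6}: V {1,2,3,4,5,6}->{1,2,3,4,5}; Y {1,2,3,4,5,6}->{2,3,4,5,6} => REVISION
Constraint 2 (Y != Z) on D(Y)={2,3,4,5,6} D(Z)={1,2,3,4,5}: no change => not a revision
Constraint 3 (Z != U) on D(Z)={1,2,3,4,5} D(U)={1,4,5}: no change => not a revision
Total revisions = 1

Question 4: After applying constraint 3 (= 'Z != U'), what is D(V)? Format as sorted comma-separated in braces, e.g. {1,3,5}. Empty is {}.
Answer: {1,2,3,4,5}

Derivation:
Constraint 1 (V < Y) on D(V)={1,2,3,4,5,6} D(Y)={1,2,3,4,5,6}: V {1,2,3,4,5,6}->{1,2,3,4,5}; Y {1,2,3,4,5,6}->{2,3,4,5,6}
Constraint 2 (Y != Z) on D(Y)={2,3,4,5,6} D(Z)={1,2,3,4,5}: no change
Constraint 3 (Z != U) on D(Z)={1,2,3,4,5} D(U)={1,4,5}: no change
So after constraint 3: D(V) = {1,2,3,4,5}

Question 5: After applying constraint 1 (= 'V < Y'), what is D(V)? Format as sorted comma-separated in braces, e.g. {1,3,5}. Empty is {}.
Constraint 1 (V < Y) on D(V)={1,2,3,4,5,6} D(Y)={1,2,3,4,5,6}: V {1,2,3,4,5,6}->{1,2,3,4,5}; Y {1,2,3,4,5,6}->{2,3,4,5,6}
So after constraint 1: D(V) = {1,2,3,4,5}

Answer: {1,2,3,4,5}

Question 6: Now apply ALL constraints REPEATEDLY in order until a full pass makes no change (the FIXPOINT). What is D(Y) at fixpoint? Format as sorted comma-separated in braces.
pass 0 (initial): D(Y)={1,2,3,4,5,6}
pass 1: V {1,2,3,4,5,6}->{1,2,3,4,5}; Y {1,2,3,4,5,6}->{2,3,4,5,6}
pass 2: no change
Fixpoint after 2 passes: D(Y) = {2,3,4,5,6}

Answer: {2,3,4,5,6}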